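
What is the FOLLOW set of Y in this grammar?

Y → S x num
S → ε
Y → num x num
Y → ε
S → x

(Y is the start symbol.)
{ $ }

To compute FOLLOW(Y), find every occurrence of Y on a right-hand side N → α Y β: add FIRST(β) \ {ε}, and if β is empty or nullable also add FOLLOW(N). Iterate to a fixed point.

Y is the start symbol, so $ ∈ FOLLOW(Y).
Y does not occur on any right-hand side.

Taking the union: FOLLOW(Y) = { $ }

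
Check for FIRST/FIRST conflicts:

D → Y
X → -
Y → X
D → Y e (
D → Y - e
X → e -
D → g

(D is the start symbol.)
Yes. D → Y / D → Y e '(' on { '-', 'e' }; D → Y / D → Y '-' e on { '-', 'e' }; D → Y e '(' / D → Y '-' e on { '-', 'e' }

A FIRST/FIRST conflict occurs when two productions N → α and N → β for the same non-terminal have FIRST(α) ∩ FIRST(β) ≠ ∅ (with ε ∈ FIRST of a nullable right-hand side, so two nullable alternatives also conflict).

FIRST sets of the non-terminals at (or reachable through a nullable prefix from) the front of some alternative:
  FIRST(Y) = { '-', 'e' }

Productions for D:
  D → Y: FIRST = { '-', 'e' }
  D → Y e (: FIRST = { '-', 'e' }
  D → Y - e: FIRST = { '-', 'e' }
  D → g: FIRST = { 'g' }
Productions for X:
  X → -: FIRST = { '-' }
  X → e -: FIRST = { 'e' }
Y has only one production, so no FIRST/FIRST conflict is possible there.

Conflict for D: D → Y and D → Y e (
  Overlap: { '-', 'e' }
Conflict for D: D → Y and D → Y - e
  Overlap: { '-', 'e' }
Conflict for D: D → Y e ( and D → Y - e
  Overlap: { '-', 'e' }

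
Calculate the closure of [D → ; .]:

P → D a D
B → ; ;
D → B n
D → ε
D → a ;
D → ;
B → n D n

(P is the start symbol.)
{ [D → ; .] }

To compute CLOSURE, for each item [A → α.Bβ] where B is a non-terminal, add [B → .γ] for all productions B → γ; repeat for the newly added items until nothing changes.

Start with: [D → ; .]
The dot is at the end, so nothing is added.

CLOSURE = { [D → ; .] }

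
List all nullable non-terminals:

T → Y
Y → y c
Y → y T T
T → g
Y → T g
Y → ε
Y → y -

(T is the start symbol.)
ε-productions: Y → ε
So Y is immediately nullable.
T → Y: every symbol on the right is nullable, so T is nullable too.
Every non-terminal is now nullable.
Nullable = { 'T', 'Y' }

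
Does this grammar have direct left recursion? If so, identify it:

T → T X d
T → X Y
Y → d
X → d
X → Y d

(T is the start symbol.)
Yes, T is left-recursive

Direct left recursion occurs when N → N α for some non-terminal N (the right-hand side begins with the left-hand side itself).

T → T X d: LEFT RECURSIVE (starts with T)
T → X Y: starts with X
Y → d: starts with d
X → d: starts with d
X → Y d: starts with Y

The grammar has direct left recursion on: T.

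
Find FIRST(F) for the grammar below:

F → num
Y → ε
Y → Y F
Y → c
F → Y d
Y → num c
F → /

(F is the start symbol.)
{ '/', 'c', 'd', 'num' }

FIRST sets of the other non-terminals involved (by the same procedure, iterated to a fixed point):
  FIRST(Y) = { '/', 'c', 'd', 'num', ε }

From F → num:
  - num is a terminal: add 'num' and stop
From F → Y d:
  - Y is a non-terminal: add FIRST(Y) \ {ε} = { '/', 'c', 'd', 'num' }
    Y is nullable, so continue to the next symbol
  - d is a terminal: add 'd' and stop
From F → /:
  - '/' is a terminal: add '/' and stop

Collecting: FIRST(F) = { '/', 'c', 'd', 'num' }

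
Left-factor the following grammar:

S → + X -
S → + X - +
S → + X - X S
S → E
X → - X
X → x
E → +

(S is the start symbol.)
S → + X - S'
S' → ε
S' → +
S' → X S
S → E
X → - X
X → x
E → +

Left-factoring transforms A → αβ₁ | αβ₂ into A → αA' and A' → β₁ | β₂
(α is the longest common prefix among the alternatives). Repeat until
no nonterminal has two alternatives with a common prefix.

Round 1: S has alternatives sharing prefix '+ X -'. Introduce S': S → + X - S'
  Add: S' → ε
  Add: S' → +
  Add: S' → X S

No remaining common prefixes — done.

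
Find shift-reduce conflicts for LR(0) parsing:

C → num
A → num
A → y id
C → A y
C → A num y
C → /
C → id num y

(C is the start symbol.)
A shift-reduce conflict occurs when an LR(0) state has both:
  - a complete (reduce) item [A → α .] (dot at the end), and
  - a shift item [B → β . c γ] (dot before a terminal).

Augment with C' → C and build the canonical LR(0) collection (I0 = CLOSURE({[C' → . C]}), then GOTO on every symbol after a dot until no new states appear). It has 13 states:
  I0: { [A → . num], [A → . y id], [C → . /], [C → . A num y], [C → . A y], [C → . id num y], [C → . num], [C' → . C] }  — shift
  I1: { [C → / .] }  — reduce
  I2: { [C → A . num y], [C → A . y] }  — shift
  I3: { [C' → C .] }  — accept
  I4: { [C → id . num y] }  — shift
  I5: { [A → num .], [C → num .] }  — 2 reduces
  I6: { [A → y . id] }  — shift
  I7: { [A → y id .] }  — reduce
  I8: { [C → id num . y] }  — shift
  I9: { [C → id num y .] }  — reduce
  I10: { [C → A num . y] }  — shift
  I11: { [C → A y .] }  — reduce
  I12: { [C → A num y .] }  — reduce

No state contains both a complete item and a shift item.

Answer: No shift-reduce conflicts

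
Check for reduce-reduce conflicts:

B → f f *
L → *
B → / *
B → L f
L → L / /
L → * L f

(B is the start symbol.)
No reduce-reduce conflicts

A reduce-reduce conflict occurs when an LR(0) state has two complete items [A → α .] and [B → β .] — both call for a reduction, and with no lookahead the parser cannot choose between them.

Augment with B' → B and build the canonical LR(0) collection (I0 = CLOSURE({[B' → . B]}), then GOTO on every symbol after a dot until no new states appear). It has 14 states:
  I0: { [B → . / *], [B → . L f], [B → . f f *], [B' → . B], [L → . * L f], [L → . *], [L → . L / /] }  — shift
  I1: { [L → * . L f], [L → * .], [L → . * L f], [L → . *], [L → . L / /] }  — shift, reduce
  I2: { [B → / . *] }  — shift
  I3: { [B' → B .] }  — accept
  I4: { [B → L . f], [L → L . / /] }  — shift
  I5: { [B → f . f *] }  — shift
  I6: { [B → f f . *] }  — shift
  I7: { [B → f f * .] }  — reduce
  I8: { [L → L / . /] }  — shift
  I9: { [B → L f .] }  — reduce
  I10: { [L → L / / .] }  — reduce
  I11: { [B → / * .] }  — reduce
  I12: { [L → * L . f], [L → L . / /] }  — shift
  I13: { [L → * L f .] }  — reduce

No state contains more than one complete item.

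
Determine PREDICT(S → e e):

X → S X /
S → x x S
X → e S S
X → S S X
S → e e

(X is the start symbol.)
{ 'e' }

PREDICT(S → e e) = (FIRST(RHS) \ {ε}) ∪ (FOLLOW(S) if ε ∈ FIRST(RHS), i.e. RHS ⇒* ε)
FIRST(e e) = { 'e' }
ε ∉ FIRST(e e), so FOLLOW(S) is not added.
PREDICT(S → e e) = { 'e' }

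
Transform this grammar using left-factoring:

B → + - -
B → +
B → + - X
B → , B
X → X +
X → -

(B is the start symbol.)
Left-factoring transforms A → αβ₁ | αβ₂ into A → αA' and A' → β₁ | β₂
(α is the longest common prefix among the alternatives). Repeat until
no nonterminal has two alternatives with a common prefix.

Round 1: B has alternatives sharing prefix '+'. Introduce B': B → + B'
  Add: B' → - -
  Add: B' → ε
  Add: B' → - X

Round 2: B' has alternatives sharing prefix '-'. Introduce B'': B' → - B''
  Add: B'' → -
  Add: B'' → X

No remaining common prefixes — done.

Resulting grammar:
B → + B'
B' → - B''
B'' → -
B'' → X
B' → ε
B → , B
X → X +
X → -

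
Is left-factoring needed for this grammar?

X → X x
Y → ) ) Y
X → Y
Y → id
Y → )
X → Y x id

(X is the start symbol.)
Yes, X has productions with common prefix 'Y'; Y has productions with common prefix ')'

Left-factoring is needed when two productions for the same non-terminal
share a common prefix on the right-hand side.

Productions for X:
  X → X x
  X → Y
  X → Y x id
Productions for Y:
  Y → ) ) Y
  Y → id
  Y → )

Found common prefix 'Y' in productions for X
Found common prefix ')' in productions for Y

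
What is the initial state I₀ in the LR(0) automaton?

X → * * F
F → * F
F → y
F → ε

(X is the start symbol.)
First, augment the grammar with X' → X
I₀ = CLOSURE({ [X' → . X] }):
  [X' → . X] has the dot before X: add [X → . * * F]
No further items can be added.

I₀ = { [X → . * * F], [X' → . X] }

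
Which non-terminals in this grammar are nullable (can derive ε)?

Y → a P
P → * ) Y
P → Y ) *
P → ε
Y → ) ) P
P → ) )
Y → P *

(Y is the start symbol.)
{ 'P' }

A non-terminal is nullable if it can derive ε (the empty string): either it has an ε-production, or it has a production whose right-hand side consists entirely of nullable non-terminals.

ε-productions: P → ε
So P is immediately nullable.
No further non-terminal can be added: every production for the remaining non-terminals contains a terminal or a non-nullable non-terminal.
Nullable = { 'P' }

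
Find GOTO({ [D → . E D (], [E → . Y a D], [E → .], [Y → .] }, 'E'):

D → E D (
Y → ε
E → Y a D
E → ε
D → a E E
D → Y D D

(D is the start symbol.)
{ [D → . E D (], [D → . Y D D], [D → . a E E], [D → E . D (], [E → . Y a D], [E → .], [Y → .] }

GOTO(I, 'E') = CLOSURE({ [A → αX.β] : [A → α.Xβ] ∈ I, X = 'E' })

Items with dot before 'E', with the dot advanced:
  [D → . E D (] → [D → E . D (]
Closure of the advanced items:
  [D → E . D (] has the dot before D: add [D → . E D (], [D → . a E E], [D → . Y D D]
  [D → . E D (] has the dot before E: add [E → . Y a D], [E → .]
  [D → . Y D D] has the dot before Y: add [Y → .]

GOTO = { [D → . E D (], [D → . Y D D], [D → . a E E], [D → E . D (], [E → . Y a D], [E → .], [Y → .] }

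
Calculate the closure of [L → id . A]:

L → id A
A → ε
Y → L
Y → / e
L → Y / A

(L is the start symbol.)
To compute CLOSURE, for each item [A → α.Bβ] where B is a non-terminal, add [B → .γ] for all productions B → γ; repeat for the newly added items until nothing changes.

Start with: [L → id . A]
  [L → id . A] has the dot before A: add [A → .]
No further items can be added.

CLOSURE = { [A → .], [L → id . A] }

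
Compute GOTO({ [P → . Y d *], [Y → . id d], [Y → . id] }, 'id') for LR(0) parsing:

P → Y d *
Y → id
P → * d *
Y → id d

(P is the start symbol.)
GOTO(I, 'id') = CLOSURE({ [A → αX.β] : [A → α.Xβ] ∈ I, X = 'id' })

Items with dot before 'id', with the dot advanced:
  [Y → . id] → [Y → id .]
  [Y → . id d] → [Y → id . d]
Closure adds nothing (no advanced item has the dot before a non-terminal).

GOTO = { [Y → id . d], [Y → id .] }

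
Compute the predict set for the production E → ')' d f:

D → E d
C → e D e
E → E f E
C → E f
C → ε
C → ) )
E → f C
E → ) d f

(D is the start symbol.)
{ ')' }

PREDICT(E → ')' d f) = (FIRST(RHS) \ {ε}) ∪ (FOLLOW(E) if ε ∈ FIRST(RHS), i.e. RHS ⇒* ε)
FIRST(')' d f) = { ')' }
ε ∉ FIRST(')' d f), so FOLLOW(E) is not added.
PREDICT(E → ')' d f) = { ')' }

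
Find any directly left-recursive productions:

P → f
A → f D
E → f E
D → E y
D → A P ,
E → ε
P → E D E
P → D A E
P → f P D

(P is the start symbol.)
P → f: starts with f
A → f D: starts with f
E → f E: starts with f
D → E y: starts with E
D → A P ,: starts with A
E → ε: starts with ε
P → E D E: starts with E
P → D A E: starts with D
P → f P D: starts with f

No direct left recursion found.

Answer: No direct left recursion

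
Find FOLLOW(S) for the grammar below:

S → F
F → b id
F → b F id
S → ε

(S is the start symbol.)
To compute FOLLOW(S), find every occurrence of S on a right-hand side N → α S β: add FIRST(β) \ {ε}, and if β is empty or nullable also add FOLLOW(N). Iterate to a fixed point.

S is the start symbol, so $ ∈ FOLLOW(S).
S does not occur on any right-hand side.

Taking the union: FOLLOW(S) = { $ }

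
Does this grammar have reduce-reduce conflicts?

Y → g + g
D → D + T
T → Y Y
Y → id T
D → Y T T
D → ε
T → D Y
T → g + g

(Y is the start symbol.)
A reduce-reduce conflict occurs when an LR(0) state has two complete items [A → α .] and [B → β .] — both call for a reduction, and with no lookahead the parser cannot choose between them.

Augment with Y' → Y and build the canonical LR(0) collection (I0 = CLOSURE({[Y' → . Y]}), then GOTO on every symbol after a dot until no new states appear). It has 18 states:
  I0: { [Y → . g + g], [Y → . id T], [Y' → . Y] }  — shift
  I1: { [Y' → Y .] }  — accept
  I2: { [Y → g . + g] }  — shift
  I3: { [D → . D + T], [D → . Y T T], [D → .], [T → . D Y], [T → . Y Y], [T → . g + g], [Y → . g + g], [Y → . id T], [Y → id . T] }  — shift, reduce
  I4: { [D → D . + T], [T → D . Y], [Y → . g + g], [Y → . id T] }  — shift
  I5: { [Y → id T .] }  — reduce
  I6: { [D → . D + T], [D → . Y T T], [D → .], [D → Y . T T], [T → . D Y], [T → . Y Y], [T → . g + g], [T → Y . Y], [Y → . g + g], [Y → . id T] }  — shift, reduce
  I7: { [T → g . + g], [Y → g . + g] }  — shift
  I8: { [T → g + . g], [Y → g + . g] }  — shift
  I9: { [T → g + g .], [Y → g + g .] }  — 2 reduces
  I10: { [D → . D + T], [D → . Y T T], [D → .], [D → Y T . T], [T → . D Y], [T → . Y Y], [T → . g + g], [Y → . g + g], [Y → . id T] }  — shift, reduce
  I11: { [D → . D + T], [D → . Y T T], [D → .], [D → Y . T T], [T → . D Y], [T → . Y Y], [T → . g + g], [T → Y . Y], [T → Y Y .], [Y → . g + g], [Y → . id T] }  — shift, 2 reduces
  I12: { [D → Y T T .] }  — reduce
  I13: { [D → . D + T], [D → . Y T T], [D → .], [D → D + . T], [T → . D Y], [T → . Y Y], [T → . g + g], [Y → . g + g], [Y → . id T] }  — shift, reduce
  I14: { [T → D Y .] }  — reduce
  I15: { [D → D + T .] }  — reduce
  I16: { [Y → g + . g] }  — shift
  I17: { [Y → g + g .] }  — reduce

I9 contains complete items [T → g + g .], [Y → g + g .] — reduce-reduce conflict.
I11 contains complete items [D → .], [T → Y Y .] — reduce-reduce conflict.

Answer: Yes — I9: [T → g + g .] vs [Y → g + g .]; I11: [D → .] vs [T → Y Y .]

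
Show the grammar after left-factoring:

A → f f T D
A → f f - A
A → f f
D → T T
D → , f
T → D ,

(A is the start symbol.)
Left-factoring transforms A → αβ₁ | αβ₂ into A → αA' and A' → β₁ | β₂
(α is the longest common prefix among the alternatives). Repeat until
no nonterminal has two alternatives with a common prefix.

Round 1: A has alternatives sharing prefix 'f f'. Introduce A': A → f f A'
  Add: A' → T D
  Add: A' → - A
  Add: A' → ε

No remaining common prefixes — done.

Resulting grammar:
A → f f A'
A' → T D
A' → - A
A' → ε
D → T T
D → , f
T → D ,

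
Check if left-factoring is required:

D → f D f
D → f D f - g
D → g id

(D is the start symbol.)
Yes, D has productions with common prefix 'f D f'

Left-factoring is needed when two productions for the same non-terminal
share a common prefix on the right-hand side.

Productions for D:
  D → f D f
  D → f D f - g
  D → g id

Found common prefix 'f D f' in productions for D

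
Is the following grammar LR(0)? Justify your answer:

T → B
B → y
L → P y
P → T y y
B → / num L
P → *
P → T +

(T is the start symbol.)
A grammar is LR(0) if no state in the canonical LR(0) collection has:
  - both a shift item (dot before a terminal) and a complete item (shift-reduce conflict), or
  - two or more complete items (reduce-reduce conflict; the accept item [T' → T .] counts as a complete item here).

Augment with T' → T and build the canonical LR(0) collection (I0 = CLOSURE({[T' → . T]}), then GOTO on every symbol after a dot until no new states appear). It has 14 states:
  I0: { [B → . / num L], [B → . y], [T → . B], [T' → . T] }  — shift
  I1: { [B → / . num L] }  — shift
  I2: { [T → B .] }  — reduce
  I3: { [T' → T .] }  — accept
  I4: { [B → y .] }  — reduce
  I5: { [B → . / num L], [B → . y], [B → / num . L], [L → . P y], [P → . *], [P → . T +], [P → . T y y], [T → . B] }  — shift
  I6: { [P → * .] }  — reduce
  I7: { [B → / num L .] }  — reduce
  I8: { [L → P . y] }  — shift
  I9: { [P → T . +], [P → T . y y] }  — shift
  I10: { [P → T + .] }  — reduce
  I11: { [P → T y . y] }  — shift
  I12: { [P → T y y .] }  — reduce
  I13: { [L → P y .] }  — reduce

Every state is either a pure shift/goto state or contains exactly one complete item and nothing to shift — no conflicts. The grammar is LR(0).

Answer: Yes, the grammar is LR(0)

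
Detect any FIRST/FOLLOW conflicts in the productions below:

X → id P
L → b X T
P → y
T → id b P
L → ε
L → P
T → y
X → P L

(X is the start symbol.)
Yes. L → P with FOLLOW(L) on { 'y' }

Nullable non-terminals: L.
FIRST sets used below: FIRST(P) = { 'y' }

L: nullable alternative(s) L → ε; FOLLOW(L) = { $, 'id', 'y' }
  L → b X T: FIRST \ {ε} = { 'b' } — disjoint from FOLLOW(L)
  L → ε: FIRST \ {ε} = { } — this is the only nullable alternative, skip
  L → P: FIRST \ {ε} = { 'y' } — overlaps FOLLOW(L) on { 'y' }: CONFLICT

P, T, X have no nullable alternative, so no FIRST/FOLLOW check is needed there.

So the grammar has 1 FIRST/FOLLOW conflict (marked CONFLICT above).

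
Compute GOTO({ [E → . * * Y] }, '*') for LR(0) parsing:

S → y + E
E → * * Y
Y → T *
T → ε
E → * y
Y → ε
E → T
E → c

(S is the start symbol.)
{ [E → * . * Y] }

GOTO(I, '*') = CLOSURE({ [A → αX.β] : [A → α.Xβ] ∈ I, X = '*' })

Items with dot before '*', with the dot advanced:
  [E → . * * Y] → [E → * . * Y]
Closure adds nothing (no advanced item has the dot before a non-terminal).

GOTO = { [E → * . * Y] }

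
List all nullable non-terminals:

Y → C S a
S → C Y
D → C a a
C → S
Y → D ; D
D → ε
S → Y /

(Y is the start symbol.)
{ 'D' }

A non-terminal is nullable if it can derive ε (the empty string): either it has an ε-production, or it has a production whose right-hand side consists entirely of nullable non-terminals.

ε-productions: D → ε
So D is immediately nullable.
No further non-terminal can be added: every production for the remaining non-terminals contains a terminal or a non-nullable non-terminal.
Nullable = { 'D' }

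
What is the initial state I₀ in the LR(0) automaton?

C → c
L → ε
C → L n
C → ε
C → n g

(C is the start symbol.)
{ [C → . L n], [C → . c], [C → . n g], [C → .], [C' → . C], [L → .] }

First, augment the grammar with C' → C
I₀ = CLOSURE({ [C' → . C] }):
  [C' → . C] has the dot before C: add [C → . c], [C → . L n], [C → .], [C → . n g]
  [C → . L n] has the dot before L: add [L → .]
No further items can be added.

I₀ = { [C → . L n], [C → . c], [C → . n g], [C → .], [C' → . C], [L → .] }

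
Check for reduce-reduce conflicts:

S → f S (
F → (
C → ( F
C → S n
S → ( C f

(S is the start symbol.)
No reduce-reduce conflicts

Augment with S' → S and build the canonical LR(0) collection (I0 = CLOSURE({[S' → . S]}), then GOTO on every symbol after a dot until no new states appear). It has 13 states:
  I0: { [S → . ( C f], [S → . f S (], [S' → . S] }  — shift
  I1: { [C → . ( F], [C → . S n], [S → ( . C f], [S → . ( C f], [S → . f S (] }  — shift
  I2: { [S' → S .] }  — accept
  I3: { [S → . ( C f], [S → . f S (], [S → f . S (] }  — shift
  I4: { [S → f S . (] }  — shift
  I5: { [S → f S ( .] }  — reduce
  I6: { [C → ( . F], [C → . ( F], [C → . S n], [F → . (], [S → ( . C f], [S → . ( C f], [S → . f S (] }  — shift
  I7: { [S → ( C . f] }  — shift
  I8: { [C → S . n] }  — shift
  I9: { [C → S n .] }  — reduce
  I10: { [S → ( C f .] }  — reduce
  I11: { [C → ( . F], [C → . ( F], [C → . S n], [F → ( .], [F → . (], [S → ( . C f], [S → . ( C f], [S → . f S (] }  — shift, reduce
  I12: { [C → ( F .] }  — reduce

No state contains more than one complete item.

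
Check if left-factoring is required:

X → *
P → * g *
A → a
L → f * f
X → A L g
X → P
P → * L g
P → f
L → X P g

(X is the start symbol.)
Left-factoring is needed when two productions for the same non-terminal
share a common prefix on the right-hand side.

Productions for X:
  X → *
  X → A L g
  X → P
Productions for P:
  P → * g *
  P → * L g
  P → f
Productions for L:
  L → f * f
  L → X P g

Found common prefix '*' in productions for P

Answer: Yes, P has productions with common prefix '*'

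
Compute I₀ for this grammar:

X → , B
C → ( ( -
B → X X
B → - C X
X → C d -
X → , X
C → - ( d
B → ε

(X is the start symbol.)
First, augment the grammar with X' → X
I₀ = CLOSURE({ [X' → . X] }):
  [X' → . X] has the dot before X: add [X → . , B], [X → . C d -], [X → . , X]
  [X → . C d -] has the dot before C: add [C → . ( ( -], [C → . - ( d]
No further items can be added.

I₀ = { [C → . ( ( -], [C → . - ( d], [X → . , B], [X → . , X], [X → . C d -], [X' → . X] }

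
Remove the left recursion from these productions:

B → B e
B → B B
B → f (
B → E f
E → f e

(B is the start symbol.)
B is directly left-recursive. The standard transformation for
  A → A α₁ | ... | A α_m | β₁ | ... | β_n
is
  A  → β₁ A' | ... | β_n A'
  A' → α₁ A' | ... | α_m A' | ε

B → f ( becomes B → f ( B'
B → E f becomes B → E f B'
B → B e becomes B' → e B'
B → B B becomes B' → B B'
Add B' → ε

Productions for other non-terminals are unchanged:
  E → f e

Resulting grammar:
B → f ( B'
B → E f B'
B' → e B'
B' → B B'
B' → ε
E → f e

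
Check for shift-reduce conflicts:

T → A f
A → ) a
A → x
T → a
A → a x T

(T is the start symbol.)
Yes — I4: [T → a .] vs [A → a . x T]

Augment with T' → T and build the canonical LR(0) collection (I0 = CLOSURE({[T' → . T]}), then GOTO on every symbol after a dot until no new states appear). It has 10 states:
  I0: { [A → . ) a], [A → . a x T], [A → . x], [T → . A f], [T → . a], [T' → . T] }  — shift
  I1: { [A → ) . a] }  — shift
  I2: { [T → A . f] }  — shift
  I3: { [T' → T .] }  — accept
  I4: { [A → a . x T], [T → a .] }  — shift, reduce
  I5: { [A → x .] }  — reduce
  I6: { [A → . ) a], [A → . a x T], [A → . x], [A → a x . T], [T → . A f], [T → . a] }  — shift
  I7: { [A → a x T .] }  — reduce
  I8: { [T → A f .] }  — reduce
  I9: { [A → ) a .] }  — reduce

I4 contains reduce item [T → a .] and shift item [A → a . x T] — shift-reduce conflict.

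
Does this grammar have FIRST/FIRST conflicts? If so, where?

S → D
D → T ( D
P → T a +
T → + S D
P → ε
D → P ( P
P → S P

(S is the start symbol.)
FIRST sets of the non-terminals at (or reachable through a nullable prefix from) the front of some alternative:
  FIRST(T) = { '+' }
  FIRST(P) = { '(', '+', ε }
  FIRST(S) = { '(', '+' }

Productions for D:
  D → T ( D: FIRST = { '+' }
  D → P ( P: FIRST = { '(', '+' }
Productions for P:
  P → T a +: FIRST = { '+' }
  P → ε: FIRST = { ε }
  P → S P: FIRST = { '(', '+' }
S, T have only one production, so no FIRST/FIRST conflict is possible there.

Conflict for D: D → T ( D and D → P ( P
  Overlap: { '+' }
Conflict for P: P → T a + and P → S P
  Overlap: { '+' }

Answer: Yes. D → T '(' D / D → P '(' P on { '+' }; P → T a '+' / P → S P on { '+' }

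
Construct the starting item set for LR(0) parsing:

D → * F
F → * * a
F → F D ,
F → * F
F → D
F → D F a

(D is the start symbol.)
{ [D → . * F], [D' → . D] }

First, augment the grammar with D' → D
I₀ = CLOSURE({ [D' → . D] }):
  [D' → . D] has the dot before D: add [D → . * F]
No further items can be added.

I₀ = { [D → . * F], [D' → . D] }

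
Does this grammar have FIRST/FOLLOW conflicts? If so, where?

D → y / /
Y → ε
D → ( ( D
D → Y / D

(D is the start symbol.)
A FIRST/FOLLOW conflict occurs when a non-terminal N has a nullable alternative N → β (β ⇒* ε) and another alternative N → α with FIRST(α) ∩ FOLLOW(N) ≠ ∅: on such a lookahead the parser cannot decide between expanding α and letting N vanish via β.

Nullable non-terminals: Y.
Y has a nullable alternative but only one production, so nothing to check.

D has no nullable alternative, so no FIRST/FOLLOW check is needed there.

No FIRST/FOLLOW conflicts found.

Answer: No FIRST/FOLLOW conflicts.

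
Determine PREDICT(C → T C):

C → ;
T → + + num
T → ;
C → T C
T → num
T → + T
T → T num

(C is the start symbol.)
PREDICT(C → T C) = (FIRST(RHS) \ {ε}) ∪ (FOLLOW(C) if ε ∈ FIRST(RHS), i.e. RHS ⇒* ε)
FIRST(T) = { '+', ';', 'num' }
FIRST(T C) = { '+', ';', 'num' }
ε ∉ FIRST(T C), so FOLLOW(C) is not added.
PREDICT(C → T C) = { '+', ';', 'num' }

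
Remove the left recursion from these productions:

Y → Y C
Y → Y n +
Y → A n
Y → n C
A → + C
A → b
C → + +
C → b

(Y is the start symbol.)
Y → A n Y'
Y → n C Y'
Y' → C Y'
Y' → n + Y'
Y' → ε
A → + C
A → b
C → + +
C → b

Y is directly left-recursive. The standard transformation for
  A → A α₁ | ... | A α_m | β₁ | ... | β_n
is
  A  → β₁ A' | ... | β_n A'
  A' → α₁ A' | ... | α_m A' | ε

Y → A n becomes Y → A n Y'
Y → n C becomes Y → n C Y'
Y → Y C becomes Y' → C Y'
Y → Y n + becomes Y' → n + Y'
Add Y' → ε

Productions for other non-terminals are unchanged:
  A → + C
  A → b
  C → + +
  C → b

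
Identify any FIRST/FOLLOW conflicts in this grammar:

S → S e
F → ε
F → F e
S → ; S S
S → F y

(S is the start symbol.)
Yes. F → F e with FOLLOW(F) on { 'e' }

Nullable non-terminals: F.
FIRST sets used below: FIRST(F) = { 'e', ε }

F: nullable alternative(s) F → ε; FOLLOW(F) = { 'e', 'y' }
  F → ε: FIRST \ {ε} = { } — this is the only nullable alternative, skip
  F → F e: FIRST \ {ε} = { 'e' } — overlaps FOLLOW(F) on { 'e' }: CONFLICT

S has no nullable alternative, so no FIRST/FOLLOW check is needed there.

So the grammar has 1 FIRST/FOLLOW conflict (marked CONFLICT above).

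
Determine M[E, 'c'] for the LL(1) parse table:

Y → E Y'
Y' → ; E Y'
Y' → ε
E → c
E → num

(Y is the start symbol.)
To find M[E, 'c'], we find productions for E where 'c' is in the predict set (PREDICT(N → α) = (FIRST(α) \ {ε}) ∪ (FOLLOW(N) if α ⇒* ε)).

E → c: PREDICT = { 'c' }
  'c' is in predict set, so this production goes in M[E, 'c']
E → num: PREDICT = { 'num' }

M[E, 'c'] = E → c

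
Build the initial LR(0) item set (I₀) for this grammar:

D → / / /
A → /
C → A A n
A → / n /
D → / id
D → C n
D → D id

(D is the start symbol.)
{ [A → . / n /], [A → . /], [C → . A A n], [D → . / / /], [D → . / id], [D → . C n], [D → . D id], [D' → . D] }

First, augment the grammar with D' → D
I₀ = CLOSURE({ [D' → . D] }):
  [D' → . D] has the dot before D: add [D → . / / /], [D → . / id], [D → . C n], [D → . D id]
  [D → . C n] has the dot before C: add [C → . A A n]
  [C → . A A n] has the dot before A: add [A → . /], [A → . / n /]
No further items can be added.

I₀ = { [A → . / n /], [A → . /], [C → . A A n], [D → . / / /], [D → . / id], [D → . C n], [D → . D id], [D' → . D] }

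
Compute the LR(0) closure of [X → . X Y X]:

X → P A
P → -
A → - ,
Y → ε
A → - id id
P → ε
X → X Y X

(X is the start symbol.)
{ [P → . -], [P → .], [X → . P A], [X → . X Y X] }

To compute CLOSURE, for each item [A → α.Bβ] where B is a non-terminal, add [B → .γ] for all productions B → γ; repeat for the newly added items until nothing changes.

Start with: [X → . X Y X]
  [X → . X Y X] has the dot before X: add [X → . P A]
  [X → . P A] has the dot before P: add [P → . -], [P → .]
No further items can be added.

CLOSURE = { [P → . -], [P → .], [X → . P A], [X → . X Y X] }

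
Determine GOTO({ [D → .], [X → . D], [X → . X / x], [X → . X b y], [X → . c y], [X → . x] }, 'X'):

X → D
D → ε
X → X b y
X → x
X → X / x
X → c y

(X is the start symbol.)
{ [X → X . / x], [X → X . b y] }

GOTO(I, 'X') = CLOSURE({ [A → αX.β] : [A → α.Xβ] ∈ I, X = 'X' })

Items with dot before 'X', with the dot advanced:
  [X → . X / x] → [X → X . / x]
  [X → . X b y] → [X → X . b y]
Closure adds nothing (no advanced item has the dot before a non-terminal).

GOTO = { [X → X . / x], [X → X . b y] }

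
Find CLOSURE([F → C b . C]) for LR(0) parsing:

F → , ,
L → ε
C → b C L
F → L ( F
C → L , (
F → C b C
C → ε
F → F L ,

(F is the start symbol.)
{ [C → . L , (], [C → . b C L], [C → .], [F → C b . C], [L → .] }

To compute CLOSURE, for each item [A → α.Bβ] where B is a non-terminal, add [B → .γ] for all productions B → γ; repeat for the newly added items until nothing changes.

Start with: [F → C b . C]
  [F → C b . C] has the dot before C: add [C → . b C L], [C → . L , (], [C → .]
  [C → . L , (] has the dot before L: add [L → .]
No further items can be added.

CLOSURE = { [C → . L , (], [C → . b C L], [C → .], [F → C b . C], [L → .] }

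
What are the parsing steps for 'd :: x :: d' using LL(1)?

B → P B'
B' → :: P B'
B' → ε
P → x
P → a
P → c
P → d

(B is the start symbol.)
LL(1) parsing maintains a stack (initially the start symbol over $) and the input. At each step: if the stack top is a terminal, match it against the current input token; if it is a non-terminal N, replace it with the RHS of M[N, lookahead] (the unique production whose predict set contains the lookahead).

Stack is shown with the top on the left.

Stack      Input          Action
--------------------------------
B $        d :: x :: d $  output B → P B'
P B' $     d :: x :: d $  output P → d
d B' $     d :: x :: d $  match 'd'
B' $       :: x :: d $    output B' → :: P B'
:: P B' $  :: x :: d $    match '::'
P B' $     x :: d $       output P → x
x B' $     x :: d $       match 'x'
B' $       :: d $         output B' → :: P B'
:: P B' $  :: d $         match '::'
P B' $     d $            output P → d
d B' $     d $            match 'd'
B' $       $              output B' → ε
$          $              accept

The string is accepted.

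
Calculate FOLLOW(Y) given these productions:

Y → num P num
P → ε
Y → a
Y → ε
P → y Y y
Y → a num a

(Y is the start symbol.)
To compute FOLLOW(Y), find every occurrence of Y on a right-hand side N → α Y β: add FIRST(β) \ {ε}, and if β is empty or nullable also add FOLLOW(N). Iterate to a fixed point.

Y is the start symbol, so $ ∈ FOLLOW(Y).
In P → y Y y: Y is followed by y, add FIRST(y) \ {ε} = { 'y' }

Taking the union: FOLLOW(Y) = { $, 'y' }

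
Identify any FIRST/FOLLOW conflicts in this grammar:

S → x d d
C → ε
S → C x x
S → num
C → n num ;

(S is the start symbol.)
No FIRST/FOLLOW conflicts.

A FIRST/FOLLOW conflict occurs when a non-terminal N has a nullable alternative N → β (β ⇒* ε) and another alternative N → α with FIRST(α) ∩ FOLLOW(N) ≠ ∅: on such a lookahead the parser cannot decide between expanding α and letting N vanish via β.

Nullable non-terminals: C.

C: nullable alternative(s) C → ε; FOLLOW(C) = { 'x' }
  C → ε: FIRST \ {ε} = { } — this is the only nullable alternative, skip
  C → n num ;: FIRST \ {ε} = { 'n' } — disjoint from FOLLOW(C)

S has no nullable alternative, so no FIRST/FOLLOW check is needed there.

No FIRST/FOLLOW conflicts found.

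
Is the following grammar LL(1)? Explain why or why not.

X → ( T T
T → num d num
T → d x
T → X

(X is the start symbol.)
Yes, the grammar is LL(1).

A grammar is LL(1) if for each non-terminal N with multiple productions, the predict sets of those productions are pairwise disjoint, where PREDICT(N → α) = (FIRST(α) \ {ε}) ∪ (FOLLOW(N) if α ⇒* ε).

Relevant sets:
  FIRST(X) = { '(' }

For T:
  PREDICT(T → num d num) = { 'num' }
  PREDICT(T → d x) = { 'd' }
  PREDICT(T → X) = { '(' }
X has a single production, so nothing to check there.

All predict sets are disjoint. The grammar IS LL(1).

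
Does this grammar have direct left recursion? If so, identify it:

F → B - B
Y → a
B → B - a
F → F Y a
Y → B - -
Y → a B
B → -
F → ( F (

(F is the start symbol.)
Yes, B, F are left-recursive

Direct left recursion occurs when N → N α for some non-terminal N (the right-hand side begins with the left-hand side itself).

F → B - B: starts with B
Y → a: starts with a
B → B - a: LEFT RECURSIVE (starts with B)
F → F Y a: LEFT RECURSIVE (starts with F)
Y → B - -: starts with B
Y → a B: starts with a
B → -: starts with '-'
F → ( F (: starts with '('

The grammar has direct left recursion on: B, F.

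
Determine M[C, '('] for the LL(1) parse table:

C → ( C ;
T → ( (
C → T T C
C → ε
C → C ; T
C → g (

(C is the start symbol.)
To find M[C, '('], we find productions for C where '(' is in the predict set (PREDICT(N → α) = (FIRST(α) \ {ε}) ∪ (FOLLOW(N) if α ⇒* ε)).

Relevant sets:
  FIRST(T) = { '(' }
  FIRST(C) = { '(', ';', 'g', ε }
  FOLLOW(C) = { $, ';' }

C → ( C ;: PREDICT = { '(' }
  '(' is in predict set, so this production goes in M[C, '(']
C → T T C: PREDICT = { '(' }
  '(' is in predict set, so this production goes in M[C, '(']
C → ε: PREDICT = { $, ';' }
C → C ; T: PREDICT = { '(', ';', 'g' }
  '(' is in predict set, so this production goes in M[C, '(']
C → g (: PREDICT = { 'g' }

M[C, '('] = C → ( C ;, C → T T C, C → C ; T  (a multiply-defined cell — the grammar is not LL(1))

Answer: C → ( C ;, C → T T C, C → C ; T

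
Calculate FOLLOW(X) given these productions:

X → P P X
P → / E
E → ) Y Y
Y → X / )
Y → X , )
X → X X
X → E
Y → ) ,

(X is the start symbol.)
X is the start symbol, so $ ∈ FOLLOW(X).
In X → P P X: X is at the end; this adds FOLLOW(X) to itself — nothing new
In Y → X / ): X is followed by '/' ')', add FIRST('/' ')') \ {ε} = { '/' }
In Y → X , ): X is followed by ',' ')', add FIRST(',' ')') \ {ε} = { ',' }
In X → X X: X is followed by X, add FIRST(X) \ {ε} = { ')', '/' }
In X → X X: X is at the end; this adds FOLLOW(X) to itself — nothing new

Taking the union: FOLLOW(X) = { $, ')', ',', '/' }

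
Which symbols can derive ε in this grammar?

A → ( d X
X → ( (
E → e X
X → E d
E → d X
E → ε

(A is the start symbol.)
{ 'E' }

ε-productions: E → ε
So E is immediately nullable.
No further non-terminal can be added: every production for the remaining non-terminals contains a terminal or a non-nullable non-terminal.
Nullable = { 'E' }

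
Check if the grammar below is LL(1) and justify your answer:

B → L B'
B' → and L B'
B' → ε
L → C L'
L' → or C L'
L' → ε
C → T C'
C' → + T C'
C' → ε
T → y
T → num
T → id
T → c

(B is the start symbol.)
Yes, the grammar is LL(1).

Relevant sets:
  FOLLOW(B') = { $ }
  FOLLOW(L') = { $, 'and' }
  FOLLOW(C') = { $, 'and', 'or' }

For B':
  PREDICT(B' → and L B') = { 'and' }
  PREDICT(B' → ε) = { $ }
For L':
  PREDICT(L' → or C L') = { 'or' }
  PREDICT(L' → ε) = { $, 'and' }
For C':
  PREDICT(C' → '+' T C') = { '+' }
  PREDICT(C' → ε) = { $, 'and', 'or' }
For T:
  PREDICT(T → y) = { 'y' }
  PREDICT(T → num) = { 'num' }
  PREDICT(T → id) = { 'id' }
  PREDICT(T → c) = { 'c' }
B, L, C have a single production, so nothing to check there.

All predict sets are disjoint. The grammar IS LL(1).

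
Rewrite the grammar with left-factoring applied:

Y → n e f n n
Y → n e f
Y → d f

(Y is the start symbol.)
Left-factoring transforms A → αβ₁ | αβ₂ into A → αA' and A' → β₁ | β₂
(α is the longest common prefix among the alternatives). Repeat until
no nonterminal has two alternatives with a common prefix.

Round 1: Y has alternatives sharing prefix 'n e f'. Introduce Y': Y → n e f Y'
  Add: Y' → n n
  Add: Y' → ε

No remaining common prefixes — done.

Resulting grammar:
Y → n e f Y'
Y' → n n
Y' → ε
Y → d f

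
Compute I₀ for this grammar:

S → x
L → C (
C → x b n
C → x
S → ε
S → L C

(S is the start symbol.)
{ [C → . x b n], [C → . x], [L → . C (], [S → . L C], [S → . x], [S → .], [S' → . S] }

First, augment the grammar with S' → S
I₀ = CLOSURE({ [S' → . S] }):
  [S' → . S] has the dot before S: add [S → . x], [S → .], [S → . L C]
  [S → . L C] has the dot before L: add [L → . C (]
  [L → . C (] has the dot before C: add [C → . x b n], [C → . x]
No further items can be added.

I₀ = { [C → . x b n], [C → . x], [L → . C (], [S → . L C], [S → . x], [S → .], [S' → . S] }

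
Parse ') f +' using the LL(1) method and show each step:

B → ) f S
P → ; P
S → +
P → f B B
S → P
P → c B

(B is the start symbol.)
LL(1) parsing maintains a stack (initially the start symbol over $) and the input. At each step: if the stack top is a terminal, match it against the current input token; if it is a non-terminal N, replace it with the RHS of M[N, lookahead] (the unique production whose predict set contains the lookahead).

Stack is shown with the top on the left.

Stack    Input    Action
------------------------
B $      ) f + $  output B → ) f S
) f S $  ) f + $  match ')'
f S $    f + $    match 'f'
S $      + $      output S → +
+ $      + $      match '+'
$        $        accept

The string is accepted.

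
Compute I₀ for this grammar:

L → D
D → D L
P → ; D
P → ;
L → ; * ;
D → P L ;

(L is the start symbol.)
{ [D → . D L], [D → . P L ;], [L → . ; * ;], [L → . D], [L' → . L], [P → . ; D], [P → . ;] }

First, augment the grammar with L' → L
I₀ = CLOSURE({ [L' → . L] }):
  [L' → . L] has the dot before L: add [L → . D], [L → . ; * ;]
  [L → . D] has the dot before D: add [D → . D L], [D → . P L ;]
  [D → . P L ;] has the dot before P: add [P → . ; D], [P → . ;]
No further items can be added.

I₀ = { [D → . D L], [D → . P L ;], [L → . ; * ;], [L → . D], [L' → . L], [P → . ; D], [P → . ;] }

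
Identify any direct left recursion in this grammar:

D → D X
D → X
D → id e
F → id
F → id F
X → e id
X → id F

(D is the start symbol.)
D → D X: LEFT RECURSIVE (starts with D)
D → X: starts with X
D → id e: starts with id
F → id: starts with id
F → id F: starts with id
X → e id: starts with e
X → id F: starts with id

The grammar has direct left recursion on: D.

Answer: Yes, D is left-recursive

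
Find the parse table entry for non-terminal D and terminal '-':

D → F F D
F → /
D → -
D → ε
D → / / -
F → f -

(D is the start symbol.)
D → -

To find M[D, '-'], we find productions for D where '-' is in the predict set (PREDICT(N → α) = (FIRST(α) \ {ε}) ∪ (FOLLOW(N) if α ⇒* ε)).

Relevant sets:
  FIRST(F) = { '/', 'f' }
  FOLLOW(D) = { $ }

D → F F D: PREDICT = { '/', 'f' }
D → -: PREDICT = { '-' }
  '-' is in predict set, so this production goes in M[D, '-']
D → ε: PREDICT = { $ }
D → / / -: PREDICT = { '/' }

M[D, '-'] = D → -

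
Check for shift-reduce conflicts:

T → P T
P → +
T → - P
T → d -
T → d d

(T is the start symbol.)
No shift-reduce conflicts

A shift-reduce conflict occurs when an LR(0) state has both:
  - a complete (reduce) item [A → α .] (dot at the end), and
  - a shift item [B → β . c γ] (dot before a terminal).

Augment with T' → T and build the canonical LR(0) collection (I0 = CLOSURE({[T' → . T]}), then GOTO on every symbol after a dot until no new states appear). It has 10 states:
  I0: { [P → . +], [T → . - P], [T → . P T], [T → . d -], [T → . d d], [T' → . T] }  — shift
  I1: { [P → + .] }  — reduce
  I2: { [P → . +], [T → - . P] }  — shift
  I3: { [P → . +], [T → . - P], [T → . P T], [T → . d -], [T → . d d], [T → P . T] }  — shift
  I4: { [T' → T .] }  — accept
  I5: { [T → d . -], [T → d . d] }  — shift
  I6: { [T → d - .] }  — reduce
  I7: { [T → d d .] }  — reduce
  I8: { [T → P T .] }  — reduce
  I9: { [T → - P .] }  — reduce

No state contains both a complete item and a shift item.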